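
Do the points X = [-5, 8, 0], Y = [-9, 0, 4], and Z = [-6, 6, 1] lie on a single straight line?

XY = (-4, -8, 4), XZ = (-1, -2, 1).
XY × XZ = (0, 0, 0).
The cross product vanishes, so the three points are collinear.

Yes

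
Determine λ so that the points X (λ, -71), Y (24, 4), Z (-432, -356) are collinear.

-71

Collinearity: (X − Y) must be parallel to (Z − Y) = (-456, -360).
Cross-multiplying the components: (λ − 24)·(-360) = (-75)·(-456).
Solving gives λ = -71.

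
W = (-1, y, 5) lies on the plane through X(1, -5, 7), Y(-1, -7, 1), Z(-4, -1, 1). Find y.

-3

A normal to the plane is n = XY × XZ = (36, 18, -18).
W lies in the plane iff n · XW = 0.
This gives (18)y + (54) = 0, so y = -3.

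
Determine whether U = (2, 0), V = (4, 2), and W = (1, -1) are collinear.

UV = (2, 2), UW = (-1, -1).
Twice the signed area of △UVW is (2)(-1) − (2)(-1) = 0.
The triangle is degenerate (zero area), so the points are collinear.

Yes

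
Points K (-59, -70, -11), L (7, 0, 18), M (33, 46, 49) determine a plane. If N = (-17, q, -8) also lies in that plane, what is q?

-40

The plane through K, L, M has equation 836x − 1292y + 1216z = 27740.
Substituting N: (-1292)q + (-23940) = 27740, so q = -40.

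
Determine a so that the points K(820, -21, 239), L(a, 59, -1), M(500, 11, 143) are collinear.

20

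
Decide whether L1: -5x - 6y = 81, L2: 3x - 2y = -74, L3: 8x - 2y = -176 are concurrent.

No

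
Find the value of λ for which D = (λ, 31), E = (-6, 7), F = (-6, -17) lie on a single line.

Collinearity: (D − E) must be parallel to (F − E) = (0, -24).
Cross-multiplying the components: (λ − (-6))·(-24) = (24)·(0).
Solving gives λ = -6.

-6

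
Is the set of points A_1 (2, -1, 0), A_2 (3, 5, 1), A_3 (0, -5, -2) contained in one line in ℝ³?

A_1A_2 = (1, 6, 1), A_1A_3 = (-2, -4, -2).
A_1A_2 × A_1A_3 = (-8, 0, 8).
The cross product is nonzero, so the points do not lie on one line.

No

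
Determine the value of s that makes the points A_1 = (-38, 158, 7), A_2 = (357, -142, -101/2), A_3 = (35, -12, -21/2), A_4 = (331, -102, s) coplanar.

-91/2

Normal to plane A_1A_2A_3: n = (-4525, 2715, -45250); plane equation n·P = 284170.
Requiring n·A_4 = 284170: (-45250)s + (-1774705) = 284170.
So s = -91/2.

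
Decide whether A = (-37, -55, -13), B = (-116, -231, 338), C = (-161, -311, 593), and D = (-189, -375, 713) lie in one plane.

Yes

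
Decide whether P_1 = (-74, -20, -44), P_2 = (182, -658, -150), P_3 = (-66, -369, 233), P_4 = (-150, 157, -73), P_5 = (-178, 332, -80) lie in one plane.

No

The plane through P_1, P_2, P_3 has normal n = P_1P_2 × P_1P_3 = (-213720, -71760, -84240) and equation n·P = 20957040.
Checking the remaining points: n·P_4 = 26941200, n·P_5 = 20957040.
Since n·P_4 = 26941200 ≠ 20957040, P_4 is off the plane and the points are not all coplanar.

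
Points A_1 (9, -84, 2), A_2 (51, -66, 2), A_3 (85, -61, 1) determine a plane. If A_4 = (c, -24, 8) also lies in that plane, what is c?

15

A normal to the plane is n = A_1A_2 × A_1A_3 = (-18, 42, -402).
A_4 lies in the plane iff n · A_1A_4 = 0.
This gives (-18)c + (270) = 0, so c = 15.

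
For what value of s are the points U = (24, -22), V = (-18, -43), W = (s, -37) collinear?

-6

The three points are collinear iff det[UV; UW] = 0.
This determinant is linear in s: (21)s + (126) = 0, so s = -6.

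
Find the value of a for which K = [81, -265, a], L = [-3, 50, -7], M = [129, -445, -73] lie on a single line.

Collinearity requires KL × KM = 0; each component is linear in a.
The x-component gives (-495)a + (-24255) = 0, so a = -49.
The remaining components then also vanish.

-49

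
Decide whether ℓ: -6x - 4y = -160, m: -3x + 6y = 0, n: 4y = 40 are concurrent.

Yes

Lines aᵢx + bᵢy = cᵢ with pairwise distinct directions are concurrent exactly when det[aᵢ bᵢ cᵢ] = 0.
Here the determinant is 0.
It vanishes, so the lines are concurrent at (20, 10).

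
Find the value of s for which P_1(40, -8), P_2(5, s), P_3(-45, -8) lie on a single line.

-8

Collinearity: (P_2 − P_1) must be parallel to (P_3 − P_1) = (-85, 0).
Cross-multiplying the components: (s − (-8))·(-85) = (-35)·(0).
Solving gives s = -8.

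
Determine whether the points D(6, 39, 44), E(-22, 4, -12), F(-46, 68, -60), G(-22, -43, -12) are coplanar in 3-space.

Yes

The four points are coplanar iff the 3×3 determinant with rows DE, DF, DG is zero.
Rows: (-28, -35, -56), (-52, 29, -104), (-28, -82, -56).
Expanding along the first row: (-28)(-10152) − (-35)(0) + (-56)(5076) = 0.
Zero determinant ⇒ coplanar.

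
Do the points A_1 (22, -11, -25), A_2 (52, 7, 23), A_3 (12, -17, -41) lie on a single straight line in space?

Yes

A_1A_2 = (30, 18, 48), A_1A_3 = (-10, -6, -16).
Each component of A_1A_3 is -1/3 times the corresponding component of A_1A_2, so A_1A_3 = -1/3·A_1A_2 and the points are collinear.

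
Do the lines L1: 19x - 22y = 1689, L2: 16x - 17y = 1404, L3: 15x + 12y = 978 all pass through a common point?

The three lines meet at one point iff the augmented coefficient matrix [aᵢ bᵢ cᵢ] has rank < 3, i.e. its determinant vanishes.
Here the determinant is -87.
Nonzero, so no common point exists.

No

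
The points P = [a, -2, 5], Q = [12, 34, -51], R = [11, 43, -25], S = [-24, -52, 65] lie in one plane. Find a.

-4

The points are coplanar iff PQ · (PR × PS) = 0.
Expanding, this is linear in a: (-3280)a + (-13120) = 0.
So a = -4.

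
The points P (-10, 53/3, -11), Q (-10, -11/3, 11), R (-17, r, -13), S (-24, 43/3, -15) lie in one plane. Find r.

Normal to plane PQS: n = (476/3, -308, -896/3); plane equation n·X = -11228/3.
Requiring n·R = -11228/3: (-308)r + (3556/3) = -11228/3.
So r = 16.

16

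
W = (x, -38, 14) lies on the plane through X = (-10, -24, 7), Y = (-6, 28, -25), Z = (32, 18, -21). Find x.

The plane through X, Y, Z has equation −112x − 1232y − 2016z = 16576.
Substituting W: (-112)x + (18592) = 16576, so x = 18.

18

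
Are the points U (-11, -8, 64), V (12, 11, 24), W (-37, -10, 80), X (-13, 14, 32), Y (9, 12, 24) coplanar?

The plane through U, V, W has normal n = UV × UW = (224, 672, 448) and equation n·P = 20832.
Checking the remaining points: n·X = 20832, n·Y = 20832.
All equal 20832, so all 5 points lie in one plane.

Yes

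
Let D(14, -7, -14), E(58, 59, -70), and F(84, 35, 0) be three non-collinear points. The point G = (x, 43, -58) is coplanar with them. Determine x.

The plane through D, E, F has equation 3276x − 4536y − 2772z = 116424.
Substituting G: (3276)x + (-34272) = 116424, so x = 46.

46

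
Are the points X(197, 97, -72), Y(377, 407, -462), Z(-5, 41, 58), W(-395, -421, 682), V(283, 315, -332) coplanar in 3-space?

The plane through X, Y, Z has normal n = XY × XZ = (18460, 55380, 52540) and equation n·P = 5225600.
Checking the remaining points: n·W = 5225600, n·V = 5225600.
All equal 5225600, so all 5 points lie in one plane.

Yes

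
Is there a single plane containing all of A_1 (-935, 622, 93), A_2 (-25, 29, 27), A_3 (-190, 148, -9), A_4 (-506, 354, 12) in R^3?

A normal to the plane through A_1, A_2, A_3 is n = A_1A_2 × A_1A_3 = (29202, 43650, 10445).
The plane has equation n·P = 817815. For A_4: n·A_4 = 801228.
801228 ≠ 817815, so A_4 is off the plane.

No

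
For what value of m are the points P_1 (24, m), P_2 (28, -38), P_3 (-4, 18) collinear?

-31

Collinearity: (P_1 − P_2) must be parallel to (P_3 − P_2) = (-32, 56).
Cross-multiplying the components: (m − (-38))·(-32) = (-4)·(56).
Solving gives m = -31.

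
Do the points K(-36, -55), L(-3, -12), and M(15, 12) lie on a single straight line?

KL = (33, 43), KM = (51, 67).
If collinear, KM would be a scalar multiple of KL. But (33)·(67) ≠ (43)·(51) (difference 18), so they are not parallel; the points are not collinear.

No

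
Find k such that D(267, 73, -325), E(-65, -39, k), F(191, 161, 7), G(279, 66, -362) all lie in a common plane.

15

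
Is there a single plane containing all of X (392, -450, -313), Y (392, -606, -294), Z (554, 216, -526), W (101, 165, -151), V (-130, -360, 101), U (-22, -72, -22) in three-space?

Yes

The plane through X, Y, Z has normal n = XY × XZ = (20574, 3078, 25272) and equation n·P = -1230228.
Checking the remaining points: n·W = -1230228, n·V = -1230228, n·U = -1230228.
All equal -1230228, so all 6 points lie in one plane.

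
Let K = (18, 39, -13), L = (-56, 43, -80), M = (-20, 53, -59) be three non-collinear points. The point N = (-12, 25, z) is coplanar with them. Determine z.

-25

A normal to the plane is n = KL × KM = (754, -858, -884).
N lies in the plane iff n · KN = 0.
This gives (-884)z + (-22100) = 0, so z = -25.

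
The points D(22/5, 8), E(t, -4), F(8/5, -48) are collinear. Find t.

Collinearity: (E − D) must be parallel to (F − D) = (-14/5, -56).
Cross-multiplying the components: (t − 22/5)·(-56) = (-12)·(-14/5).
Solving gives t = 19/5.

19/5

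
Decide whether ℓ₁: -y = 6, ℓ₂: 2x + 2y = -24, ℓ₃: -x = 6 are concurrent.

Lines aᵢx + bᵢy = cᵢ with pairwise distinct directions are concurrent exactly when det[aᵢ bᵢ cᵢ] = 0.
Here the determinant is 0.
It vanishes, so the lines are concurrent at (-6, -6).

Yes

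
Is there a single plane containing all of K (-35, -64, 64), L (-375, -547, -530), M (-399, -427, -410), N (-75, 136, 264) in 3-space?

Yes

With K as base: KL = (-340, -483, -594), KM = (-364, -363, -474), KN = (-40, 200, 200).
KM × KN = (22200, 91760, -87320).
KL · (KM × KN) = 0.
The scalar triple product vanishes, so the four points are coplanar.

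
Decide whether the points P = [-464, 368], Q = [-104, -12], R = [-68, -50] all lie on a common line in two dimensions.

PQ = (360, -380), PR = (396, -418).
det[PQ; PR] = (360)(-418) − (-380)(396) = 0.
The determinant is zero, so the points are collinear.

Yes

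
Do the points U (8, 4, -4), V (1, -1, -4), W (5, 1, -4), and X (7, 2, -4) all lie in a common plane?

Yes

With U as base: UV = (-7, -5, 0), UW = (-3, -3, 0), UX = (-1, -2, 0).
UW × UX = (0, 0, 3).
UV · (UW × UX) = 0.
The scalar triple product vanishes, so the four points are coplanar.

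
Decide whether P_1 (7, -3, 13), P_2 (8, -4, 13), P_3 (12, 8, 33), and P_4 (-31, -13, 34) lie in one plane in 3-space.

A normal to the plane through P_1, P_2, P_3 is n = P_1P_2 × P_1P_3 = (-20, -20, 16).
The plane has equation n·P = 128. For P_4: n·P_4 = 1424.
1424 ≠ 128, so P_4 is off the plane.

No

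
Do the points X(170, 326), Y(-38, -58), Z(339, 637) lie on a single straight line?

XY = (-208, -384), XZ = (169, 311).
Twice the signed area of △XYZ is (-208)(311) − (-384)(169) = 208.
The area is nonzero, so the three points are not collinear.

No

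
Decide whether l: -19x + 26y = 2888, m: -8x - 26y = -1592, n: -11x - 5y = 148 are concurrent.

Yes

Intersecting l and m: solving the 2×2 system gives (x, y) = (-48, 76).
Substitute into n: (-11)(-48) + (-5)(76) = 148.
This equals 148, so (-48, 76) lies on all three lines and they are concurrent.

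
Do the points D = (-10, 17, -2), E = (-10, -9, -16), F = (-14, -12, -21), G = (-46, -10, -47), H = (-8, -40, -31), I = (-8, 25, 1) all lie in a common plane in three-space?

The plane through D, E, F has normal n = DE × DF = (88, 56, -104) and equation n·P = 280.
Checking the remaining points: n·G = 280, n·H = 280, n·I = 592.
Since n·I = 592 ≠ 280, I is off the plane and the points are not all coplanar.

No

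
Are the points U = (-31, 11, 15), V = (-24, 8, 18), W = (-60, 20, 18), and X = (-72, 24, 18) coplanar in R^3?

Yes

With U as base: UV = (7, -3, 3), UW = (-29, 9, 3), UX = (-41, 13, 3).
UW × UX = (-12, -36, -8).
UV · (UW × UX) = 0.
The scalar triple product vanishes, so the four points are coplanar.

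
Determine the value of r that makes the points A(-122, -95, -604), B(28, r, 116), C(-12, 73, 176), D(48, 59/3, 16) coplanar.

49

Normal to plane ACD: n = (14720, 64400, -47840/3); plane equation n·P = 5153840/3.
Requiring n·B = 5153840/3: (64400)r + (-4312960/3) = 5153840/3.
So r = 49.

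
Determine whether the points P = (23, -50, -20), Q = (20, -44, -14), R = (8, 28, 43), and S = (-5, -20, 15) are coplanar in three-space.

No

A normal to the plane through P, Q, R is n = PQ × PR = (-90, 99, -144).
The plane has equation n·X = -4140. For S: n·S = -3690.
-3690 ≠ -4140, so S is off the plane.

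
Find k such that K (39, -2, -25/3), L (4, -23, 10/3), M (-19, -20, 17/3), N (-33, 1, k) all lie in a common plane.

The points are coplanar iff KL · (KM × KN) = 0.
Expanding, this is linear in k: (-588)k + (588) = 0.
So k = 1.

1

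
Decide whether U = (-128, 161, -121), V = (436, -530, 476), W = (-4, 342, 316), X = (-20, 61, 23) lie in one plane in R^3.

Yes

A normal to the plane through U, V, W is n = UV × UW = (-410024, -172440, 187768).
The plane has equation n·P = 2000304. For X: n·X = 2000304.
Equal, so X lies in the plane and all four are coplanar.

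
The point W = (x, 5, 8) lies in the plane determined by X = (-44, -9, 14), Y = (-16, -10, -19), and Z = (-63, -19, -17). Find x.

A normal to the plane is n = XY × XZ = (-299, 1495, -299).
W lies in the plane iff n · XW = 0.
This gives (-299)x + (9568) = 0, so x = 32.

32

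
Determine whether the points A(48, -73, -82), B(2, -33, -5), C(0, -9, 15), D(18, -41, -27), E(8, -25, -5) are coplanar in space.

No

The plane through A, B, C has normal n = AB × AC = (-1048, 766, -1024) and equation n·P = -22254.
Checking the remaining points: n·D = -22622, n·E = -22414.
Since n·D = -22622 ≠ -22254, D is off the plane and the points are not all coplanar.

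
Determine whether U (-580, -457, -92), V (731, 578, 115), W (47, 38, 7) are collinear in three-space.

UV = (1311, 1035, 207), UW = (627, 495, 99).
UV × UW = (0, 0, 0).
The cross product vanishes, so the three points are collinear.

Yes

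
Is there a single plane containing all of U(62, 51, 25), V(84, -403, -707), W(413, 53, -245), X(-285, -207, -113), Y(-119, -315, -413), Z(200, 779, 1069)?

The plane through U, V, W has normal n = UV × UW = (124044, -250992, 159398) and equation n·P = -1124914.
Checking the remaining points: n·X = -1409170, n·Y = -1530130, n·Z = -317506.
Since n·X = -1409170 ≠ -1124914, X is off the plane and the points are not all coplanar.

No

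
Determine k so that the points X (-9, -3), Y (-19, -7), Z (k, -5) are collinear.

-14

The three points are collinear iff det[XY; XZ] = 0.
This determinant is linear in k: (4)k + (56) = 0, so k = -14.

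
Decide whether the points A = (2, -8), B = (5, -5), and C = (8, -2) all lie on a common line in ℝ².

Yes

AB = (3, 3), AC = (6, 6).
Checking proportionality: AC = 2·AB, so the vectors are parallel and the points are collinear.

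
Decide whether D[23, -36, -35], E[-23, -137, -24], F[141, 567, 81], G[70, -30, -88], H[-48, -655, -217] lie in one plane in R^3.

No

The plane through D, E, F has normal n = DE × DF = (-18349, 6634, -15820) and equation n·P = -107151.
Checking the remaining points: n·G = -91290, n·H = -31578.
Since n·G = -91290 ≠ -107151, G is off the plane and the points are not all coplanar.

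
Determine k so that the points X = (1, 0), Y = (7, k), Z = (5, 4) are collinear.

6

The three points are collinear iff det[XY; XZ] = 0.
This determinant is linear in k: (-4)k + (24) = 0, so k = 6.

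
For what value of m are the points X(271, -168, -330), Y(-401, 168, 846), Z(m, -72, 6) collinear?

79

Collinearity requires XY × XZ = 0; each component is linear in m.
The y-component gives (1176)m + (-92904) = 0, so m = 79.
The remaining components then also vanish.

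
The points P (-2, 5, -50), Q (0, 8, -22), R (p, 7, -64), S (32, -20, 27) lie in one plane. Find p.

-6

Normal to plane PQS: n = (931, 798, -152); plane equation n·X = 9728.
Requiring n·R = 9728: (931)p + (15314) = 9728.
So p = -6.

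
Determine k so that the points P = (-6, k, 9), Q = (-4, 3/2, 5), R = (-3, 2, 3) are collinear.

1/2

Direction QR = (1, 1/2, -2). From the x-coordinate of P, the parameter along the line is τ = (-6 − (-4))/1 = -2.
Then k = 3/2 + (-2)·(1/2) = 1/2.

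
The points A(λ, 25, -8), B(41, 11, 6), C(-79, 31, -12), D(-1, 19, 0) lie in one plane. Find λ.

-50

The points are coplanar iff AB · (AC × AD) = 0.
Expanding, this is linear in λ: (-24)λ + (-1200) = 0.
So λ = -50.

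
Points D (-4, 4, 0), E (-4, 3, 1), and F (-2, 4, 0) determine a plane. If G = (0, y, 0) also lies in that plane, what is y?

4

The plane through D, E, F has equation 2y + 2z = 8.
Substituting G: (2)y + (0) = 8, so y = 4.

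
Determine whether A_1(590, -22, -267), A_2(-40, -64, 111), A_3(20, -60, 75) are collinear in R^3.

A_1A_2 = (-630, -42, 378), A_1A_3 = (-570, -38, 342).
Each component of A_1A_3 is 19/21 times the corresponding component of A_1A_2, so A_1A_3 = 19/21·A_1A_2 and the points are collinear.

Yes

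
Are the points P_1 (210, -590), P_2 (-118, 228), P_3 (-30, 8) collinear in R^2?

P_1P_2 = (-328, 818), P_1P_3 = (-240, 598).
If collinear, P_1P_3 would be a scalar multiple of P_1P_2. But (-328)·(598) ≠ (818)·(-240) (difference 176), so they are not parallel; the points are not collinear.

No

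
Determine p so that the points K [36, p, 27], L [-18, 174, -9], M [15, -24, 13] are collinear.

Direction LM = (33, -198, 22). From the x-coordinate of K, the parameter along the line is τ = (36 − (-18))/33 = 18/11.
Then p = 174 + 18/11·(-198) = -150.

-150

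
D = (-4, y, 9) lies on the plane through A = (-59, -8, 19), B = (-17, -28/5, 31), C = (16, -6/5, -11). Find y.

-18/5

Coplanarity requires AB · (AC × AD) = 0.
AB = (42, 12/5, 12), AC = (75, 34/5, -30); the triple product is linear in y with coefficient 2160 and constant term 7776.
Setting it to zero: y = -18/5.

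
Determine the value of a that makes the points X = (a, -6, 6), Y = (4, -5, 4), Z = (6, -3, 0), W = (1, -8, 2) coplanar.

3

The points are coplanar iff XY · (XZ × XW) = 0.
Expanding, this is linear in a: (16)a + (-48) = 0.
So a = 3.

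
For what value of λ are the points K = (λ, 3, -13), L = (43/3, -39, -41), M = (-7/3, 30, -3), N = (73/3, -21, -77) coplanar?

Coplanarity ⇔ det[KL; KM; KN] = 0.
Expanding, this is linear in λ: (3168)λ + (-8448) = 0.
So λ = 8/3.

8/3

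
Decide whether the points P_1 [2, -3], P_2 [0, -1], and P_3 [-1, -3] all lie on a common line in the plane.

No

P_1P_2 = (-2, 2), P_1P_3 = (-3, 0).
If collinear, P_1P_3 would be a scalar multiple of P_1P_2. But (-2)·(0) ≠ (2)·(-3) (difference 6), so they are not parallel; the points are not collinear.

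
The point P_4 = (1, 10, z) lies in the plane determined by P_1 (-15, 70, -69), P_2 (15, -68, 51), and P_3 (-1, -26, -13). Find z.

-5

A normal to the plane is n = P_1P_2 × P_1P_3 = (3792, 0, -948).
P_4 lies in the plane iff n · P_1P_4 = 0.
This gives (-948)z + (-4740) = 0, so z = -5.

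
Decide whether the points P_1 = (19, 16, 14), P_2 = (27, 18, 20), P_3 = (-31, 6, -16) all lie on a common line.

No

P_1P_2 = (8, 2, 6), P_1P_3 = (-50, -10, -30).
Comparing components 3 and 1: (6)(-50) − (8)(-30) = -60 ≠ 0, so P_1P_2 and P_1P_3 are not parallel and the points are not collinear.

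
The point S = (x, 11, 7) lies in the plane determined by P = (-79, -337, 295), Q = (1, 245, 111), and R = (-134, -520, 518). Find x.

1

A normal to the plane is n = PQ × PR = (96114, -7720, 17370).
S lies in the plane iff n · PS = 0.
This gives (96114)x + (-96114) = 0, so x = 1.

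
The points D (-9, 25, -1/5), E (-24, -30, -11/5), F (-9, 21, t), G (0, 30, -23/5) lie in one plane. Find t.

The points are coplanar iff DE · (DF × DG) = 0.
Expanding, this is linear in t: (-420)t + (-420) = 0.
So t = -1.

-1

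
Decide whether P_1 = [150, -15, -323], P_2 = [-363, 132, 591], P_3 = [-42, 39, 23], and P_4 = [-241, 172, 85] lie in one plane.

Yes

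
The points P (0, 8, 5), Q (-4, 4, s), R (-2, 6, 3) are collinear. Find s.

Collinearity requires PQ × PR = 0; each component is linear in s.
The x-component gives (2)s + (-2) = 0, so s = 1.
The remaining components then also vanish.

1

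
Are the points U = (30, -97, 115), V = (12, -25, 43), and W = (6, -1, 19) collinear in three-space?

UV = (-18, 72, -72), UW = (-24, 96, -96).
UV × UW = (0, 0, 0).
The cross product vanishes, so the three points are collinear.

Yes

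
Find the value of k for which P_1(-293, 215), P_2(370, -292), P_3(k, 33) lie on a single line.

-55

The three points are collinear iff det[P_1P_2; P_1P_3] = 0.
This determinant is linear in k: (507)k + (27885) = 0, so k = -55.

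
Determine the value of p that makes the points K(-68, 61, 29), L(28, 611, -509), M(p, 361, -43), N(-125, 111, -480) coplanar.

Normal to plane KLN: n = (-253050, 79530, 36150); plane equation n·P = 23107080.
Requiring n·M = 23107080: (-253050)p + (27155880) = 23107080.
So p = 16.

16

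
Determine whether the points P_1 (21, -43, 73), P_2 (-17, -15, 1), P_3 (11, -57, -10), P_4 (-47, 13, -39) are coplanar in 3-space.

With P_1 as base: P_1P_2 = (-38, 28, -72), P_1P_3 = (-10, -14, -83), P_1P_4 = (-68, 56, -112).
P_1P_3 × P_1P_4 = (6216, 4524, -1512).
P_1P_2 · (P_1P_3 × P_1P_4) = -672.
Since -672 ≠ 0, the four points are not coplanar.

No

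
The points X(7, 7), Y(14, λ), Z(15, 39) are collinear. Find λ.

35

Collinearity: (Y − X) must be parallel to (Z − X) = (8, 32).
Cross-multiplying the components: (λ − 7)·(8) = (7)·(32).
Solving gives λ = 35.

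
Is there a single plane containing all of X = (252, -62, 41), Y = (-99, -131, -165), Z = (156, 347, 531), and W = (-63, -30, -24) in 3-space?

With X as base: XY = (-351, -69, -206), XZ = (-96, 409, 490), XW = (-315, 32, -65).
XZ × XW = (-42265, -160590, 125763).
XY · (XZ × XW) = 8547.
Since 8547 ≠ 0, the four points are not coplanar.

No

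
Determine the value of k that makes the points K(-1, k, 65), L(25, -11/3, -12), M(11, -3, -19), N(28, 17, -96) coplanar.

-73/3

The points are coplanar iff KL · (KM × KN) = 0.
Expanding, this is linear in k: (1197)k + (29127) = 0.
So k = -73/3.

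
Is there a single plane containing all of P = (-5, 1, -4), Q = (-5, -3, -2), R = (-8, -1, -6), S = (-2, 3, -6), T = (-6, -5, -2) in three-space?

The plane through P, Q, R has normal n = PQ × PR = (12, -6, -12) and equation n·X = -18.
Checking the remaining points: n·S = 30, n·T = -18.
Since n·S = 30 ≠ -18, S is off the plane and the points are not all coplanar.

No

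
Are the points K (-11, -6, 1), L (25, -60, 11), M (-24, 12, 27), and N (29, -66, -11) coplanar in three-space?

The four points are coplanar iff the 3×3 determinant with rows KL, KM, KN is zero.
Rows: (36, -54, 10), (-13, 18, 26), (40, -60, -12).
Expanding along the first row: (36)(1344) − (-54)(-884) + (10)(60) = 1248.
Nonzero ⇒ not coplanar.

No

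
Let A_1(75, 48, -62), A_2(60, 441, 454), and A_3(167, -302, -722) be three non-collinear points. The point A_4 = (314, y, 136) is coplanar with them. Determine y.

712

Coplanarity requires A_1A_2 · (A_1A_3 × A_1A_4) = 0.
A_1A_2 = (-15, 393, 516), A_1A_3 = (92, -350, -660); the triple product is linear in y with coefficient 37572 and constant term -26751264.
Setting it to zero: y = 712.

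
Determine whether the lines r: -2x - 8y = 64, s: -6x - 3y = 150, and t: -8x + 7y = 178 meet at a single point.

Yes

Intersecting r and s: solving the 2×2 system gives (x, y) = (-24, -2).
Substitute into t: (-8)(-24) + (7)(-2) = 178.
This equals 178, so (-24, -2) lies on all three lines and they are concurrent.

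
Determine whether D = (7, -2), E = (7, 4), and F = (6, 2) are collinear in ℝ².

No

DE = (0, 6), DF = (-1, 4).
Twice the signed area of △DEF is (0)(4) − (6)(-1) = 6.
The area is nonzero, so the three points are not collinear.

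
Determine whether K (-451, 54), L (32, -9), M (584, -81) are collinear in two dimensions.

Yes

KL = (483, -63), KM = (1035, -135).
Checking proportionality: KM = 15/7·KL, so the vectors are parallel and the points are collinear.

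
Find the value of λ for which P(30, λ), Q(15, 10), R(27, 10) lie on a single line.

10

Collinearity: (P − Q) must be parallel to (R − Q) = (12, 0).
Cross-multiplying the components: (λ − 10)·(12) = (15)·(0).
Solving gives λ = 10.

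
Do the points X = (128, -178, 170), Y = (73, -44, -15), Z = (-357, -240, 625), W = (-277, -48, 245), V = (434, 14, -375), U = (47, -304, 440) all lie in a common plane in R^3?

The plane through X, Y, Z has normal n = XY × XZ = (49500, 114750, 68400) and equation n·P = -2461500.
Checking the remaining points: n·W = -2461500, n·V = -2560500, n·U = -2461500.
Since n·V = -2560500 ≠ -2461500, V is off the plane and the points are not all coplanar.

No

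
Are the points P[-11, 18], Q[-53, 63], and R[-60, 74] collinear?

No

PQ = (-42, 45), PR = (-49, 56).
det[PQ; PR] = (-42)(56) − (45)(-49) = -147.
The determinant is nonzero, so they are not collinear.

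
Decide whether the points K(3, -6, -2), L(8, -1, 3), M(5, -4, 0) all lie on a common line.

Yes

KL = (5, 5, 5), KM = (2, 2, 2).
Each component of KM is 2/5 times the corresponding component of KL, so KM = 2/5·KL and the points are collinear.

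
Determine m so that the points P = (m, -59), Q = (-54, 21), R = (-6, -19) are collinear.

The three points are collinear iff det[PQ; PR] = 0.
This determinant is linear in m: (40)m + (-1680) = 0, so m = 42.

42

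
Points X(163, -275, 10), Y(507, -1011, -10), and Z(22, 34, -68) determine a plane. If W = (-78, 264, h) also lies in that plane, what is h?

A normal to the plane is n = XY × XZ = (63588, 29652, 2520).
W lies in the plane iff n · XW = 0.
This gives (2520)h + (632520) = 0, so h = -251.

-251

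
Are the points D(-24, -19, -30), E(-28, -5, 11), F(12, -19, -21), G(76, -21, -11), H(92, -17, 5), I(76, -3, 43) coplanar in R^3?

Yes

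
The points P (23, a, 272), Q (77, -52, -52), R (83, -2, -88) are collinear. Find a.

-502

Direction QR = (6, 50, -36). From the x-coordinate of P, the parameter along the line is τ = (23 − 77)/6 = -9.
Then a = (-52) + (-9)·(50) = -502.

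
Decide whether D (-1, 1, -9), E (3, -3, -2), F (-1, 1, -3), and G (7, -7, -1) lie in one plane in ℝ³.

Yes

A normal to the plane through D, E, F is n = DE × DF = (-24, -24, 0).
The plane has equation n·P = 0. For G: n·G = 0.
Equal, so G lies in the plane and all four are coplanar.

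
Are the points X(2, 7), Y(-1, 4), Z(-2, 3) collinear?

Yes

XY = (-3, -3), XZ = (-4, -4).
det[XY; XZ] = (-3)(-4) − (-3)(-4) = 0.
The determinant is zero, so the points are collinear.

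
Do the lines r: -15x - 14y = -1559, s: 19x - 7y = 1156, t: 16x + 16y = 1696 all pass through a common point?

Intersecting r and s: solving the 2×2 system gives (x, y) = (3871/53, 12281/371).
Substitute into t: (16)(3871/53) + (16)(12281/371) = 630048/371.
But t requires 1696 ≠ 630048/371, so the three lines have no common point.

No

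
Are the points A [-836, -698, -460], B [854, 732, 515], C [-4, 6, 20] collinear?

AB = (1690, 1430, 975), AC = (832, 704, 480).
Each component of AC is 32/65 times the corresponding component of AB, so AC = 32/65·AB and the points are collinear.

Yes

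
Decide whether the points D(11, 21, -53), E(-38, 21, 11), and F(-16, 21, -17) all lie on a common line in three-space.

No

DE = (-49, 0, 64), DF = (-27, 0, 36).
Comparing components 3 and 1: (64)(-27) − (-49)(36) = 36 ≠ 0, so DE and DF are not parallel and the points are not collinear.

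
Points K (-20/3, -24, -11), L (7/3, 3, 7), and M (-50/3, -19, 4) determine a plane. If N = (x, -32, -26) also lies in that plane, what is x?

Coplanarity requires KL · (KM × KN) = 0.
KL = (9, 27, 18), KM = (-10, 5, 15); the triple product is linear in x with coefficient 315 and constant term -105.
Setting it to zero: x = 1/3.

1/3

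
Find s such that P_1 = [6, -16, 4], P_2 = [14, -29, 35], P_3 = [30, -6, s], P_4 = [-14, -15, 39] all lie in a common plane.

Coplanarity ⇔ det[P_1P_2; P_1P_3; P_1P_4] = 0.
Expanding, this is linear in s: (252)s + (19656) = 0.
So s = -78.

-78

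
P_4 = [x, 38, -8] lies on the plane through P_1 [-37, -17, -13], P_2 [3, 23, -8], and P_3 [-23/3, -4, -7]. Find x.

11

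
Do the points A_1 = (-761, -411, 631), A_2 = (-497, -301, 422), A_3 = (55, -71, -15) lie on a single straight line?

Yes

A_1A_2 = (264, 110, -209), A_1A_3 = (816, 340, -646).
A_1A_2 × A_1A_3 = (0, 0, 0).
The cross product vanishes, so the three points are collinear.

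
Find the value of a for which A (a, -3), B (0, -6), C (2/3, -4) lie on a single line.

1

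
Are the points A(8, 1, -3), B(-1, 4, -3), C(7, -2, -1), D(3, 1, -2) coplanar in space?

Yes

With A as base: AB = (-9, 3, 0), AC = (-1, -3, 2), AD = (-5, 0, 1).
AC × AD = (-3, -9, -15).
AB · (AC × AD) = 0.
The scalar triple product vanishes, so the four points are coplanar.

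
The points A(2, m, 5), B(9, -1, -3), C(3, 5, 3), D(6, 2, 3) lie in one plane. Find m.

6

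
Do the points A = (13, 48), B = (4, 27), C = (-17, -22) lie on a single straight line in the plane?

Yes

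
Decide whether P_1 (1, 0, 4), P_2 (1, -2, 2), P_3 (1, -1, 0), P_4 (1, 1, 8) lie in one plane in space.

Yes

With P_1 as base: P_1P_2 = (0, -2, -2), P_1P_3 = (0, -1, -4), P_1P_4 = (0, 1, 4).
P_1P_3 × P_1P_4 = (0, 0, 0).
P_1P_2 · (P_1P_3 × P_1P_4) = 0.
The scalar triple product vanishes, so the four points are coplanar.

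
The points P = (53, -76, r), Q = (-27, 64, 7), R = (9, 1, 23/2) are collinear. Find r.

17

Collinearity requires PQ × PR = 0; each component is linear in r.
The x-component gives (-63)r + (1071) = 0, so r = 17.
The remaining components then also vanish.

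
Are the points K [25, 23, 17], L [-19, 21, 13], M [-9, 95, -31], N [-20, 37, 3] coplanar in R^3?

No

A normal to the plane through K, L, M is n = KL × KM = (384, -1976, -3236).
The plane has equation n·P = -90860. For N: n·N = -90500.
-90500 ≠ -90860, so N is off the plane.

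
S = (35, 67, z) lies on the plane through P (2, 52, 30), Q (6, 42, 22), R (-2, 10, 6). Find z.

The plane through P, Q, R has equation −96x + 128y − 208z = 224.
Substituting S: (-208)z + (5216) = 224, so z = 24.

24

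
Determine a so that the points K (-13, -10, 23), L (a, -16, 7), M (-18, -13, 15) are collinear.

-23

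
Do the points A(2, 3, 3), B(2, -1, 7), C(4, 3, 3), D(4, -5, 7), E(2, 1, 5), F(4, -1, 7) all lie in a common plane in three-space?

The plane through A, B, C has normal n = AB × AC = (0, 8, 8) and equation n·P = 48.
Checking the remaining points: n·D = 16, n·E = 48, n·F = 48.
Since n·D = 16 ≠ 48, D is off the plane and the points are not all coplanar.

No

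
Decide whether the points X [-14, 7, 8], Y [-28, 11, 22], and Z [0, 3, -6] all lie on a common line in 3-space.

Yes

XY = (-14, 4, 14), XZ = (14, -4, -14).
XY × XZ = (0, 0, 0).
The cross product vanishes, so the three points are collinear.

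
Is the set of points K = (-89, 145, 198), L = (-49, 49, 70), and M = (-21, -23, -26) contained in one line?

No

KL = (40, -96, -128), KM = (68, -168, -224).
KL × KM = (0, 256, -192).
The cross product is nonzero, so the points do not lie on one line.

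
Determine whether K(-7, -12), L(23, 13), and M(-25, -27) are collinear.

Yes

KL = (30, 25), KM = (-18, -15).
det[KL; KM] = (30)(-15) − (25)(-18) = 0.
The determinant is zero, so the points are collinear.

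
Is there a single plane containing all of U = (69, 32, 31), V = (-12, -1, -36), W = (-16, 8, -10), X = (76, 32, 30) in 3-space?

No

With U as base: UV = (-81, -33, -67), UW = (-85, -24, -41), UX = (7, 0, -1).
UW × UX = (24, -372, 168).
UV · (UW × UX) = -924.
Since -924 ≠ 0, the four points are not coplanar.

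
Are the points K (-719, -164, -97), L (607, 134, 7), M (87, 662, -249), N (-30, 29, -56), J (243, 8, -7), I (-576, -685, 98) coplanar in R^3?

No

The plane through K, L, M has normal n = KL × KM = (-131200, 285376, 855088) and equation n·P = -35412400.
Checking the remaining points: n·N = -35673024, n·J = -35584208, n·I = -36112736.
Since n·N = -35673024 ≠ -35412400, N is off the plane and the points are not all coplanar.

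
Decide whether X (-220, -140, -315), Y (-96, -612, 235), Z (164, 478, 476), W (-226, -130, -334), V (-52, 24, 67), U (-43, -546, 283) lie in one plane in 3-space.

The plane through X, Y, Z has normal n = XY × XZ = (-713252, 113116, 257880) and equation n·P = 59847000.
Checking the remaining points: n·W = 60357952, n·V = 57081848, n·U = 41888540.
Since n·W = 60357952 ≠ 59847000, W is off the plane and the points are not all coplanar.

No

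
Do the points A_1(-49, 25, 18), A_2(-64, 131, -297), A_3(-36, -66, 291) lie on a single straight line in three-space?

A_1A_2 = (-15, 106, -315), A_1A_3 = (13, -91, 273).
Comparing components 2 and 3: (106)(273) − (-315)(-91) = 273 ≠ 0, so A_1A_2 and A_1A_3 are not parallel and the points are not collinear.

No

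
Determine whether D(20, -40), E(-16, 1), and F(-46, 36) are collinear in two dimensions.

No

DE = (-36, 41), DF = (-66, 76).
If collinear, DF would be a scalar multiple of DE. But (-36)·(76) ≠ (41)·(-66) (difference -30), so they are not parallel; the points are not collinear.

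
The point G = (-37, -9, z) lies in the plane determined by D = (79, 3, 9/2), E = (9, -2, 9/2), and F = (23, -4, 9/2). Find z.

9/2

Coplanarity requires DE · (DF × DG) = 0.
DE = (-70, -5, 0), DF = (-56, -7, 0); the triple product is linear in z with coefficient 210 and constant term -945.
Setting it to zero: z = 9/2.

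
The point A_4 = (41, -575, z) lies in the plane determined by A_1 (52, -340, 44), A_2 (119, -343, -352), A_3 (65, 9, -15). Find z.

97

The plane through A_1, A_2, A_3 has equation 138381x − 1195y + 23422z = 8632680.
Substituting A_4: (23422)z + (6360746) = 8632680, so z = 97.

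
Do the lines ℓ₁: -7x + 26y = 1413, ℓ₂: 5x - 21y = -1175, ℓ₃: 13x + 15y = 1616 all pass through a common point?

No

Lines aᵢx + bᵢy = cᵢ with pairwise distinct directions are concurrent exactly when det[aᵢ bᵢ cᵢ] = 0.
Here the determinant is -1329.
Nonzero, so no common point exists.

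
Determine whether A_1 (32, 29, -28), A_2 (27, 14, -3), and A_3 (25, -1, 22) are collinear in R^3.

No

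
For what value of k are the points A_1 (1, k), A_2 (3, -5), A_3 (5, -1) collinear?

-9

The three points are collinear iff det[A_1A_2; A_1A_3] = 0.
This determinant is linear in k: (2)k + (18) = 0, so k = -9.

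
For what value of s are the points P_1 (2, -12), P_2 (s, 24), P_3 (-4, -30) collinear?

14

The three points are collinear iff det[P_1P_2; P_1P_3] = 0.
This determinant is linear in s: (-18)s + (252) = 0, so s = 14.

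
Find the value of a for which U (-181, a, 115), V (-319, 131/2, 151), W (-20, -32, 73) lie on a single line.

Direction VW = (299, -195/2, -78). From the x-coordinate of U, the parameter along the line is τ = (-181 − (-319))/299 = 6/13.
Then a = 131/2 + 6/13·(-195/2) = 41/2.

41/2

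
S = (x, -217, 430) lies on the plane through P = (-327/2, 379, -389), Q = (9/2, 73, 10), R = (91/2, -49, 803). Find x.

162

A normal to the plane is n = PQ × PR = (-193980, -116865, -7950).
S lies in the plane iff n · PS = 0.
This gives (-193980)x + (31424760) = 0, so x = 162.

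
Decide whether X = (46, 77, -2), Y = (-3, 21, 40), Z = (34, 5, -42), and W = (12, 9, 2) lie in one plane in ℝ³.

A normal to the plane through X, Y, Z is n = XY × XZ = (5264, -2464, 2856).
The plane has equation n·P = 46704. For W: n·W = 46704.
Equal, so W lies in the plane and all four are coplanar.

Yes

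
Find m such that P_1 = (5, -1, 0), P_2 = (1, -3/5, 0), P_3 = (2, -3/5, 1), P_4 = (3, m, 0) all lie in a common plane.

Coplanarity ⇔ det[P_1P_2; P_1P_3; P_1P_4] = 0.
Expanding, this is linear in m: (4)m + (16/5) = 0.
So m = -4/5.

-4/5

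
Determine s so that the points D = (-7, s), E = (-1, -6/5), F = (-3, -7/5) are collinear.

Collinearity: (D − E) must be parallel to (F − E) = (-2, -1/5).
Cross-multiplying the components: (s − (-6/5))·(-2) = (-6)·(-1/5).
Solving gives s = -9/5.

-9/5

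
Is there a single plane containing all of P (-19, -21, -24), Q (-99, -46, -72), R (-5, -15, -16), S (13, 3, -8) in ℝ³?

No

The four points are coplanar iff the 3×3 determinant with rows PQ, PR, PS is zero.
Rows: (-80, -25, -48), (14, 6, 8), (32, 24, 16).
Expanding along the first row: (-80)(-96) − (-25)(-32) + (-48)(144) = -32.
Nonzero ⇒ not coplanar.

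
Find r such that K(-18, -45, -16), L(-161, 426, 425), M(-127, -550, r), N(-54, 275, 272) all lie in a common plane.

Normal to plane KLN: n = (-5472, 25308, -28804); plane equation n·P = -579500.
Requiring n·M = -579500: (-28804)r + (-13224456) = -579500.
So r = -439.

-439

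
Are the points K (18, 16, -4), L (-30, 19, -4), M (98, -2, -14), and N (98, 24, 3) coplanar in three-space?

No

A normal to the plane through K, L, M is n = KL × KM = (-30, -480, 624).
The plane has equation n·P = -10716. For N: n·N = -12588.
-12588 ≠ -10716, so N is off the plane.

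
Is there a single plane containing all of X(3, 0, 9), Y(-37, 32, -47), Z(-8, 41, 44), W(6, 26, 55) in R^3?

With X as base: XY = (-40, 32, -56), XZ = (-11, 41, 35), XW = (3, 26, 46).
XZ × XW = (976, 611, -409).
XY · (XZ × XW) = 3416.
Since 3416 ≠ 0, the four points are not coplanar.

No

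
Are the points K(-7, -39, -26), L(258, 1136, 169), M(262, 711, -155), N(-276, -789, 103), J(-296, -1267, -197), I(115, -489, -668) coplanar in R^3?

No

The plane through K, L, M has normal n = KL × KM = (-297825, 86640, -117325) and equation n·P = 1756265.
Checking the remaining points: n·N = 1756265, n·J = 1496345, n·I = 1756265.
Since n·J = 1496345 ≠ 1756265, J is off the plane and the points are not all coplanar.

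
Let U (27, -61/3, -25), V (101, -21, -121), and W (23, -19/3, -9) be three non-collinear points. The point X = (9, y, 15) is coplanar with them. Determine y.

4/3

A normal to the plane is n = UV × UW = (4000/3, -800, 3100/3).
X lies in the plane iff n · UX = 0.
This gives (-800)y + (3200/3) = 0, so y = 4/3.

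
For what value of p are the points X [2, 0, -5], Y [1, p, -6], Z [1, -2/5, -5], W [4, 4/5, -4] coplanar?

-2/5

The points are coplanar iff XY · (XZ × XW) = 0.
Expanding, this is linear in p: (1)p + (2/5) = 0.
So p = -2/5.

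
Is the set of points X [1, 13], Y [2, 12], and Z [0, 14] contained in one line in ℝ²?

XY = (1, -1), XZ = (-1, 1).
Twice the signed area of △XYZ is (1)(1) − (-1)(-1) = 0.
The triangle is degenerate (zero area), so the points are collinear.

Yes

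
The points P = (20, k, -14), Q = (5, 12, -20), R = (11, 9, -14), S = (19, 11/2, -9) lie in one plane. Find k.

6

The points are coplanar iff PQ · (PR × PS) = 0.
Expanding, this is linear in k: (-18)k + (108) = 0.
So k = 6.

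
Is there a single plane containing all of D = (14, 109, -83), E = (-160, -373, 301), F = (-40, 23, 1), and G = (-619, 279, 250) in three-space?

With D as base: DE = (-174, -482, 384), DF = (-54, -86, 84), DG = (-633, 170, 333).
DF × DG = (-42918, -35190, -63618).
DE · (DF × DG) = 0.
The scalar triple product vanishes, so the four points are coplanar.

Yes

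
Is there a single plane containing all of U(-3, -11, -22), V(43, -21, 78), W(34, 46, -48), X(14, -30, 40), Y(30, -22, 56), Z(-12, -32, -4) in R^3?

The plane through U, V, W has normal n = UV × UW = (-5440, 4896, 2992) and equation n·P = -103360.
Checking the remaining points: n·X = -103360, n·Y = -103360, n·Z = -103360.
All equal -103360, so all 6 points lie in one plane.

Yes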